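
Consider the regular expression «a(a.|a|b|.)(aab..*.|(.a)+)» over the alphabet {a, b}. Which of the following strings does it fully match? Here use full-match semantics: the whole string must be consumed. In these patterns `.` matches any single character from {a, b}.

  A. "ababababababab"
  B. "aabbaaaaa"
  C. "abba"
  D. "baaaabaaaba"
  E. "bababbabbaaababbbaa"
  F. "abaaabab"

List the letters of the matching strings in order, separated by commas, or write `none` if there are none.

A → no match
B → match
C → match
D → no match — must start with "a"
E → no match — must start with "a"
F → no match

B, C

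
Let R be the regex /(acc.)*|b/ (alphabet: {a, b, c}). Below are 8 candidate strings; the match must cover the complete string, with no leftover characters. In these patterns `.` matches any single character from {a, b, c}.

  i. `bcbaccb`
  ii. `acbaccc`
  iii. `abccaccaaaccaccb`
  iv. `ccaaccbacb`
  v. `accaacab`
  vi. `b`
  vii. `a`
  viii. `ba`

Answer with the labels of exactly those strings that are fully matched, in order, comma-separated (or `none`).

i → no match
ii → no match
iii → no match
iv → no match
v → no match
vi → match
vii → no match
viii → no match

vi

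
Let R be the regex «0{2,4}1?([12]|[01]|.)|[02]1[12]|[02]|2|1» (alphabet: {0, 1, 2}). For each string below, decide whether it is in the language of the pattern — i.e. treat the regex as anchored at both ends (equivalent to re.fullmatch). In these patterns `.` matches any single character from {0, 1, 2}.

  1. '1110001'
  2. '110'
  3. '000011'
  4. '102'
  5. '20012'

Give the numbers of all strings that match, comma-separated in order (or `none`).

1 → no match
2 → no match
3 → match
4 → no match
5 → no match

3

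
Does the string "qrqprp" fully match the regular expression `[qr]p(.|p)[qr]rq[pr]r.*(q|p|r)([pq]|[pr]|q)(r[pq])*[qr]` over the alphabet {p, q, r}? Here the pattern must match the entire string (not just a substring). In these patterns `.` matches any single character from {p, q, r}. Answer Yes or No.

No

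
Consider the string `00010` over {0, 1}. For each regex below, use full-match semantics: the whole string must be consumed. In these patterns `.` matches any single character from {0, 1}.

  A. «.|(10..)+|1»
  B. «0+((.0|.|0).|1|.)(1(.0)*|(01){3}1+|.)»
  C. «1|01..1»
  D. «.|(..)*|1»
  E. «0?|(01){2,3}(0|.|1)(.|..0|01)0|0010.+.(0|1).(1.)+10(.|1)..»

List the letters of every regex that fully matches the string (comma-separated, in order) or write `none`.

B

A → no match
B → match
C → no match — must end with `1`
D → no match
E → no match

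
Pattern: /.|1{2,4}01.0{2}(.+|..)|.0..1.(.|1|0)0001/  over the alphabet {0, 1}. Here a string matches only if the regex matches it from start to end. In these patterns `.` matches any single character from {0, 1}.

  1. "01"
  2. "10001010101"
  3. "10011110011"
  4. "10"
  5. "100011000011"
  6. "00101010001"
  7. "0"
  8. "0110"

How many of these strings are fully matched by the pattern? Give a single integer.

1 → no match
2 → no match
3 → no match
4 → no match
5 → no match
6 → match
7 → match
8 → no match
Total matched: 2

2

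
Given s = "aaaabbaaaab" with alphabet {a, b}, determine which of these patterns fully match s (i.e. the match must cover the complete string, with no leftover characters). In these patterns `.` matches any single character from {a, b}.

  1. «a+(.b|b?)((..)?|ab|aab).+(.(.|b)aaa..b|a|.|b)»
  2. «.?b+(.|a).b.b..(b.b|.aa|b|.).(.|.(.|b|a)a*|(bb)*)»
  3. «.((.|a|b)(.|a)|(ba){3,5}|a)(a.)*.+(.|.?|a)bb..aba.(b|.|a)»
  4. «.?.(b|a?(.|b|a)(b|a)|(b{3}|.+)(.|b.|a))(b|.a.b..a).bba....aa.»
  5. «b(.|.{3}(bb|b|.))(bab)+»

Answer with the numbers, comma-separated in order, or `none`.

1 → match
2 → no match
3 → no match
4 → no match
5 → no match — must start with "b"

1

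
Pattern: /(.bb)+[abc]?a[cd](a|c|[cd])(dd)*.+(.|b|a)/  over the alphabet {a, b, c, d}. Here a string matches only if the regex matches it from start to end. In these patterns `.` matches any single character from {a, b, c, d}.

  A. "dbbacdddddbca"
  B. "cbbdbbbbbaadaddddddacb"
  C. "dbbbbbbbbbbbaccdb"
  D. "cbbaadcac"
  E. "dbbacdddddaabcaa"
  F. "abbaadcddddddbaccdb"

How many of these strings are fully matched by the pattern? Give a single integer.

6

A → match
B → match
C → match
D → match
E → match
F → match
Total matched: 6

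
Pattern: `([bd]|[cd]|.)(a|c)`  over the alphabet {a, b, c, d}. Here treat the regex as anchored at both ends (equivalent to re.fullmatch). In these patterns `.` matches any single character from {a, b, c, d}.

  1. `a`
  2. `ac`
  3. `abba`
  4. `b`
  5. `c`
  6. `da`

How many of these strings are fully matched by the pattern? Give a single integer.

1. `a` → no match
2. `ac` → match
3. `abba` → no match
4. `b` → no match
5. `c` → no match
6. `da` → match
Total matched: 2

2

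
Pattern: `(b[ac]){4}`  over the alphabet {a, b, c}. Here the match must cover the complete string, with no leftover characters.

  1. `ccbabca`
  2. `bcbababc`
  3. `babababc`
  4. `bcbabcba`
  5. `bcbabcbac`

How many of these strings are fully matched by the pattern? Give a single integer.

3

1 → no match — must start with `b`
2 → match
3 → match
4 → match
5 → no match
Total matched: 3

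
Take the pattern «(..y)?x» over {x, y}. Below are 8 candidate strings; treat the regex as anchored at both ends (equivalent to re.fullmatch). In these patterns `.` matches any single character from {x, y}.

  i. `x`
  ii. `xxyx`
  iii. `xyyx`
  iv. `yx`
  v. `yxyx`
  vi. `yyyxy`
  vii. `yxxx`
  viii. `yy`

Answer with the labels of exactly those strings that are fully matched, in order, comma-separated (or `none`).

i. `x` → match
ii. `xxyx` → match
iii. `xyyx` → match
iv. `yx` → no match
v. `yxyx` → match
vi. `yyyxy` → no match — must end with `x`
vii. `yxxx` → no match
viii. `yy` → no match — must end with `x`

i, ii, iii, v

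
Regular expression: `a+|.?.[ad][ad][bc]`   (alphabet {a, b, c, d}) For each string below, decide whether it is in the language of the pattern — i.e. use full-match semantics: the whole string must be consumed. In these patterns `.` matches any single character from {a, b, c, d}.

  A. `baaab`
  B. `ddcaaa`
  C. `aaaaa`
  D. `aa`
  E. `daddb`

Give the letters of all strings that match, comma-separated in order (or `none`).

A, C, D, E

A → match
B → no match
C → match
D → match
E → match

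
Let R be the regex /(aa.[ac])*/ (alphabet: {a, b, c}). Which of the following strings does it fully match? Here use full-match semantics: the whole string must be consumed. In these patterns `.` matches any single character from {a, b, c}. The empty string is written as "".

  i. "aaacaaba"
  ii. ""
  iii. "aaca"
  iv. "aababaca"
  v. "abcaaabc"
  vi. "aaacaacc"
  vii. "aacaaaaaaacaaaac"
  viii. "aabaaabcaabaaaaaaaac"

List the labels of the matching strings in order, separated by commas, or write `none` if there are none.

i, ii, iii, vi, vii, viii

i → match
ii → match
iii → match
iv → no match
v → no match
vi → match
vii → match
viii → match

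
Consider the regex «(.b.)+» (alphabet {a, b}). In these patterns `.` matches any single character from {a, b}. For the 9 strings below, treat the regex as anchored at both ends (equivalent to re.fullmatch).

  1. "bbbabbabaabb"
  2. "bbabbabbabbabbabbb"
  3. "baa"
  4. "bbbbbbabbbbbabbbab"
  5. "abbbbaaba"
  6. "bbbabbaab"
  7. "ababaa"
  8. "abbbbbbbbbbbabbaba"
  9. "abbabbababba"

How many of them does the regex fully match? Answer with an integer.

5

1 → match
2 → match
3 → no match
4 → no match
5 → match
6 → no match
7 → no match
8 → match
9 → match
Total matched: 5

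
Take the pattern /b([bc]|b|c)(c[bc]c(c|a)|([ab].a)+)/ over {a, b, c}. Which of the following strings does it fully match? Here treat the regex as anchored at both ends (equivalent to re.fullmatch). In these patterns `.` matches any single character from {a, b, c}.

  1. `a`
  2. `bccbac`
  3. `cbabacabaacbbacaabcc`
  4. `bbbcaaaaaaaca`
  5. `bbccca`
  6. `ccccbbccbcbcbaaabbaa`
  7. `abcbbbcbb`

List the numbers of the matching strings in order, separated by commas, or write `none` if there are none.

1. `a` → no match — must start with `b`
2. `bccbac` → no match
3 → no match — must start with `b`
4 → no match
5. `bbccca` → match
6 → no match — must start with `b`
7. `abcbbbcbb` → no match — must start with `b`

5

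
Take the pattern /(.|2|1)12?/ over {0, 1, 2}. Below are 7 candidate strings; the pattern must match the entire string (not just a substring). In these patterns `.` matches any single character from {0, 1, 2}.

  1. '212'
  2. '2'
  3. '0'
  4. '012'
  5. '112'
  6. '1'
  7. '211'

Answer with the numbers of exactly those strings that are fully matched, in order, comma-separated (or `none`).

1. '212' → match
2. '2' → no match
3. '0' → no match
4. '012' → match
5. '112' → match
6. '1' → no match
7. '211' → no match

1, 4, 5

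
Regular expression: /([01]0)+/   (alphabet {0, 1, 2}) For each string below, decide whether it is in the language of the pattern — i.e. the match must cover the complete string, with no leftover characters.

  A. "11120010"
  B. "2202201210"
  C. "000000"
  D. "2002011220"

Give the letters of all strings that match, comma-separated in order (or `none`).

C

A → no match
B → no match
C → match
D → no match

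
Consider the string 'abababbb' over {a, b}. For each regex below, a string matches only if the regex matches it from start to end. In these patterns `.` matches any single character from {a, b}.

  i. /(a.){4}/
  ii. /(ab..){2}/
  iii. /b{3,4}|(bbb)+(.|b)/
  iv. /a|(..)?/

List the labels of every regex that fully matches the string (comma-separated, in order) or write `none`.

i → no match
ii → match
iii → no match
iv → no match

ii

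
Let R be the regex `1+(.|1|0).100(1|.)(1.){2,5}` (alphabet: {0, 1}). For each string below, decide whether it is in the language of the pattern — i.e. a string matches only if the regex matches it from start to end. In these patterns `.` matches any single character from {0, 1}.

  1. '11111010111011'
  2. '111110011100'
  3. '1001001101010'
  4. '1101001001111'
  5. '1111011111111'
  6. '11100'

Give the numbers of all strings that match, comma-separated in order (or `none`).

1 → no match
2. '111110011100' → no match
3 → match
4 → no match
5 → no match
6. '11100' → no match

3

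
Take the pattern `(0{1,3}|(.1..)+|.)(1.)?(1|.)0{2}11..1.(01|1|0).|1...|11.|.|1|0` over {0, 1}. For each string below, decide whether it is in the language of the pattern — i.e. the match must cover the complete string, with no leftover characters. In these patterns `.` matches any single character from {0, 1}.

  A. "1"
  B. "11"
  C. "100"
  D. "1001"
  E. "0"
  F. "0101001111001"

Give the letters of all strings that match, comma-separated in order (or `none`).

A, D, E

A → match
B → no match
C → no match
D → match
E → match
F → no match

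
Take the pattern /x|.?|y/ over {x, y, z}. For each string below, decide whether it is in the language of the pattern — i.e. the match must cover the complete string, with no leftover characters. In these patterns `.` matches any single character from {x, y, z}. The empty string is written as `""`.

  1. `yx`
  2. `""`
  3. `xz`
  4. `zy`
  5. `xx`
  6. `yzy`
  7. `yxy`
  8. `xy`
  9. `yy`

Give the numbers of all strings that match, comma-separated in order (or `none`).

1 → no match
2 → match
3 → no match
4 → no match
5 → no match
6 → no match
7 → no match
8 → no match
9 → no match

2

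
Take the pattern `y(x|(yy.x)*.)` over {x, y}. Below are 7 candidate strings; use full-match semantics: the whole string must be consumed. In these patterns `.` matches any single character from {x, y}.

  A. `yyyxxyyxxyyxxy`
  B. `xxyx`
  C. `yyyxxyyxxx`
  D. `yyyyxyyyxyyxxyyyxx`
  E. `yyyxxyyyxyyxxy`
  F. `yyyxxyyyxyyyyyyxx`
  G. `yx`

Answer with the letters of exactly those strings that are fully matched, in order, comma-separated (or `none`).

A, C, D, E, G

A → match
B → no match — must start with `y`
C → match
D → match
E → match
F → no match
G → match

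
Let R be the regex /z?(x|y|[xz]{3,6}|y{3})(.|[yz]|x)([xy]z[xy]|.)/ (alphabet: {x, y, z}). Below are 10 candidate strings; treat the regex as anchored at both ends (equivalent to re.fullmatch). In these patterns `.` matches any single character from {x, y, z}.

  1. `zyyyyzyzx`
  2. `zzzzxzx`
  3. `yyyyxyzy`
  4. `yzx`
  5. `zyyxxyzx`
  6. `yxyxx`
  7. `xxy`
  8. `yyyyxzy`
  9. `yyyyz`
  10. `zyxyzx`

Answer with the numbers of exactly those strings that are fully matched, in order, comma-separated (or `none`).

1. `zyyyyzyzx` → no match
2. `zzzzxzx` → match
3. `yyyyxyzy` → no match
4. `yzx` → match
5. `zyyxxyzx` → no match
6. `yxyxx` → no match
7. `xxy` → match
8. `yyyyxzy` → match
9. `yyyyz` → match
10. `zyxyzx` → match

2, 4, 7, 8, 9, 10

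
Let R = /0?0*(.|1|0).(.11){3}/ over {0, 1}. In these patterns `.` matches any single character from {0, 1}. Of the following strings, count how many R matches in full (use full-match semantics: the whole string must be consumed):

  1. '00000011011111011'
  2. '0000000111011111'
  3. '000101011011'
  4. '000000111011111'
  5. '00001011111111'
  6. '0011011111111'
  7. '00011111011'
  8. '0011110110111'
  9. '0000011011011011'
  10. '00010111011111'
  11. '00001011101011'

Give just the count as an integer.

1 → match
2 → match
3 → no match
4 → match
5 → match
6 → match
7 → match
8 → no match
9 → match
10 → match
11 → no match
Total matched: 8

8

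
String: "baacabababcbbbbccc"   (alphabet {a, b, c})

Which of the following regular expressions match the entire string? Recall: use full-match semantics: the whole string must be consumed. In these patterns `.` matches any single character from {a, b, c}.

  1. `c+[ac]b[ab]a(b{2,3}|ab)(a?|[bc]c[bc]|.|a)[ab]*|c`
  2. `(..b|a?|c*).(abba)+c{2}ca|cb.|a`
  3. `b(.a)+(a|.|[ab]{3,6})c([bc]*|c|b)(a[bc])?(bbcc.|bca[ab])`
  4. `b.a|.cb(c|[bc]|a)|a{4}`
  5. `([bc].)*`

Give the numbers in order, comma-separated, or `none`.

1 → no match — must start with "c"
2 → no match
3 → match
4 → no match
5 → no match

3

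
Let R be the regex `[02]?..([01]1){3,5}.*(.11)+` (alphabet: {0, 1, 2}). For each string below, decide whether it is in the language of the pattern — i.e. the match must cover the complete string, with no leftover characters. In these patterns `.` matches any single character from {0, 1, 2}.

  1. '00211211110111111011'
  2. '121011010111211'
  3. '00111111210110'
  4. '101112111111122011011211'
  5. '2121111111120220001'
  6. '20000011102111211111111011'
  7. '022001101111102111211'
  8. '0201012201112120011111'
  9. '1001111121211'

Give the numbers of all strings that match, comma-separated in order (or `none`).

9

1 → no match
2 → no match
3 → no match — must end with '11'
4 → no match
5 → no match — must end with '11'
6 → no match
7 → no match
8 → no match
9 → match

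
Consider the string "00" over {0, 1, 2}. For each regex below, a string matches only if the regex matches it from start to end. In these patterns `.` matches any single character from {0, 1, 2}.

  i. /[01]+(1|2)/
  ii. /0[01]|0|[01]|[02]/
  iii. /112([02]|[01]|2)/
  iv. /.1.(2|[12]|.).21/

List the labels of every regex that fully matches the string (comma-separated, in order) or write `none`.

i → no match
ii → match
iii → no match — must start with "112"
iv → no match — must end with "21"

ii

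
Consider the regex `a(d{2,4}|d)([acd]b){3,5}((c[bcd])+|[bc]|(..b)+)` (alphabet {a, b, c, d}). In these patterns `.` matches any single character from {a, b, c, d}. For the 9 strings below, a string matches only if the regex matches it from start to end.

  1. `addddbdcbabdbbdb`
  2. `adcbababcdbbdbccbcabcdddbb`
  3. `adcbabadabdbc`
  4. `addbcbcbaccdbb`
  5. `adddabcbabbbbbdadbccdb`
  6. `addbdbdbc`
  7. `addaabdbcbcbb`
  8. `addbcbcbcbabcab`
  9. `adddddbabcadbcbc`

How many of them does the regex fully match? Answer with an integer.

2

1 → no match
2 → no match
3 → no match
4 → no match
5 → no match
6 → match
7 → no match
8 → match
9 → no match
Total matched: 2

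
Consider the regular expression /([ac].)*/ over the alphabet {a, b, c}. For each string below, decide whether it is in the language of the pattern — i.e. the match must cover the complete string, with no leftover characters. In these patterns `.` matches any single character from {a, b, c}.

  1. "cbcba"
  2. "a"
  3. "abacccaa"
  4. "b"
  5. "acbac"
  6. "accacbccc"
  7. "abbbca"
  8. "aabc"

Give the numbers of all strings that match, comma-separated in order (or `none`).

1 → no match
2 → no match
3 → match
4 → no match
5 → no match
6 → no match
7 → no match
8 → no match

3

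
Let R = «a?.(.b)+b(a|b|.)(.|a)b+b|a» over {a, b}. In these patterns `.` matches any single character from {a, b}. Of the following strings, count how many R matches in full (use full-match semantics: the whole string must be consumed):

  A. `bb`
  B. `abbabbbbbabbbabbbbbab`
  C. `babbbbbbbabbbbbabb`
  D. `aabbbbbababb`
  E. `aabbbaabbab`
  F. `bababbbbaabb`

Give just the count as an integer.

A → no match
B → no match
C → match
D → no match
E → no match
F → match
Total matched: 2

2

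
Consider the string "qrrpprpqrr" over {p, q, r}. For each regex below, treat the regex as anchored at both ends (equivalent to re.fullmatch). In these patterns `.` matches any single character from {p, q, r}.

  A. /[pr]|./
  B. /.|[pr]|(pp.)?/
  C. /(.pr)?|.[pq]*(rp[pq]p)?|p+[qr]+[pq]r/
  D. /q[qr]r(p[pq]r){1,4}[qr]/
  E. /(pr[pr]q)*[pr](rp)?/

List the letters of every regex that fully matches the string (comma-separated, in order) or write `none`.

D

A → no match
B → no match
C → no match
D → match
E → no match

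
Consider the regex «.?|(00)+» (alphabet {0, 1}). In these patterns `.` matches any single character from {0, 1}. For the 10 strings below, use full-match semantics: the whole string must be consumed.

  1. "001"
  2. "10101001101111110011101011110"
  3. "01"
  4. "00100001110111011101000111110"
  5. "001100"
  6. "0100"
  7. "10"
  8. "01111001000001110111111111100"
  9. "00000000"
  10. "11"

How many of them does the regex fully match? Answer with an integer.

1

1 → no match
2 → no match
3 → no match
4 → no match
5 → no match
6 → no match
7 → no match
8 → no match
9 → match
10 → no match
Total matched: 1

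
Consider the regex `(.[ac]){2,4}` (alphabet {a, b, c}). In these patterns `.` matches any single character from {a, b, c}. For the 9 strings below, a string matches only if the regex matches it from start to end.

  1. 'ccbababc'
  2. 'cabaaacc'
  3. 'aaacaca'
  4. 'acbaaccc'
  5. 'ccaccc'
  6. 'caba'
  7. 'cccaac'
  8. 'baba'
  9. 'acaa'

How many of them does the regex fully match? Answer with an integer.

1. 'ccbababc' → match
2. 'cabaaacc' → match
3. 'aaacaca' → no match
4. 'acbaaccc' → match
5. 'ccaccc' → match
6. 'caba' → match
7. 'cccaac' → match
8. 'baba' → match
9. 'acaa' → match
Total matched: 8

8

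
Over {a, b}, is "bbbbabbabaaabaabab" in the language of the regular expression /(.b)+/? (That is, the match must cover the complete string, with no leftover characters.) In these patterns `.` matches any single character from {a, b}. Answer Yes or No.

No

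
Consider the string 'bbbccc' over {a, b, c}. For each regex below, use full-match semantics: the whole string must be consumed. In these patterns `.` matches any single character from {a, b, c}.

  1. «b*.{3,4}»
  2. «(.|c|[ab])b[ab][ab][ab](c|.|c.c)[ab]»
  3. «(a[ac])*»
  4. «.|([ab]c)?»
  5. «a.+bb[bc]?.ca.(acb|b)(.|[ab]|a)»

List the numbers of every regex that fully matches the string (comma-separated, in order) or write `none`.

1

1 → match
2 → no match
3 → no match
4 → no match
5 → no match — must start with 'a'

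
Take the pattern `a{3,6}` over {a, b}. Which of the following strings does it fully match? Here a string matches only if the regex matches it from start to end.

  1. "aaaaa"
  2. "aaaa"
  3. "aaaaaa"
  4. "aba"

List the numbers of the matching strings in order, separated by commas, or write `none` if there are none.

1, 2, 3

1 → match
2 → match
3 → match
4 → no match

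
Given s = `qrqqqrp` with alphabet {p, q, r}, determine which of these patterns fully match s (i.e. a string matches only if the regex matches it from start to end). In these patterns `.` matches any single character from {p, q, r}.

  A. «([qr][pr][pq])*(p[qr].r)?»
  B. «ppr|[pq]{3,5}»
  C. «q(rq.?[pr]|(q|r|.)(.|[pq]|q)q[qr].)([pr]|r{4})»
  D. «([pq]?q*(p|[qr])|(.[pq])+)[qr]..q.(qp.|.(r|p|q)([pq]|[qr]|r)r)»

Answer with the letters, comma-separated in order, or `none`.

C

A → no match
B → no match
C → match
D → no match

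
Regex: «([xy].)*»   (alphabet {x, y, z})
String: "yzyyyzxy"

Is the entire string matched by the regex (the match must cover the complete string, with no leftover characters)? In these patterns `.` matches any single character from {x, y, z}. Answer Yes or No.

Yes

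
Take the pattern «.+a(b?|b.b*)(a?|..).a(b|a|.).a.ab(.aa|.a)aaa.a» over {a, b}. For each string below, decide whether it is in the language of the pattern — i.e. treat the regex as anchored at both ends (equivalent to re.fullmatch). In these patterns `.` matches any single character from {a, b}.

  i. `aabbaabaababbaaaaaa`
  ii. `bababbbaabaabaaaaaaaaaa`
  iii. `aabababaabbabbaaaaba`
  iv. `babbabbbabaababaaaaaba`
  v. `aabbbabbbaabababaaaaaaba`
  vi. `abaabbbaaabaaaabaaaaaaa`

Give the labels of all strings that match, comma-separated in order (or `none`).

i → match
ii → no match
iii → no match
iv → match
v → match
vi → match

i, iv, v, vi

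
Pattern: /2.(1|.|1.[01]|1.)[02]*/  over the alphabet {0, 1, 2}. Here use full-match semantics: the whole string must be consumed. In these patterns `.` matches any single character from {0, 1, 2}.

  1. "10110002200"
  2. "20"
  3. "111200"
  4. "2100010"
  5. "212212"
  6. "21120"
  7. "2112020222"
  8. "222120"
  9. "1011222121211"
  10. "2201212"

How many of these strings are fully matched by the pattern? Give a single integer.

2

1. "10110002200" → no match — must start with "2"
2. "20" → no match
3. "111200" → no match — must start with "2"
4. "2100010" → no match
5. "212212" → no match
6. "21120" → match
7. "2112020222" → match
8. "222120" → no match
9 → no match — must start with "2"
10. "2201212" → no match
Total matched: 2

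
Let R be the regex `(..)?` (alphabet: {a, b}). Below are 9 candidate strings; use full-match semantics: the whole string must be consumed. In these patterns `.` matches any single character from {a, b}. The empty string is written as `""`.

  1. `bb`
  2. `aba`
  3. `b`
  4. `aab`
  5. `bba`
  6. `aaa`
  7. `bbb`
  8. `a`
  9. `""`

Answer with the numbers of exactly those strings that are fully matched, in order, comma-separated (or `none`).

1, 9

1. `bb` → match
2. `aba` → no match
3. `b` → no match
4. `aab` → no match
5. `bba` → no match
6. `aaa` → no match
7. `bbb` → no match
8. `a` → no match
9. `""` → match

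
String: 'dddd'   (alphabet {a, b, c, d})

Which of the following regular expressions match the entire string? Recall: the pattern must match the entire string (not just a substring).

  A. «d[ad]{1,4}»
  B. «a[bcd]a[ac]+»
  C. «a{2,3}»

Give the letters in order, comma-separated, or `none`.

A → match
B → no match — must start with 'a'
C → no match — must start with 'a'

A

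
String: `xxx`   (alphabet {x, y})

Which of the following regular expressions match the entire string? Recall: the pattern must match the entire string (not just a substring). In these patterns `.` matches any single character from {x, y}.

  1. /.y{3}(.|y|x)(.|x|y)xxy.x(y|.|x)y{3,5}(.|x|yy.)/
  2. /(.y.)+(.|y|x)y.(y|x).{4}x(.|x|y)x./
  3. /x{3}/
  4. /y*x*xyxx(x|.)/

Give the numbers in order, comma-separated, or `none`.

3

1 → no match
2 → no match
3 → match
4 → no match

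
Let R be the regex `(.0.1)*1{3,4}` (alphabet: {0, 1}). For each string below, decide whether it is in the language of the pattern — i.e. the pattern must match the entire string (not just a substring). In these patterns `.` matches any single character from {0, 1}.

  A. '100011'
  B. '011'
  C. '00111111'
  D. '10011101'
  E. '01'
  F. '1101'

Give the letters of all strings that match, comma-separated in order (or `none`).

A. '100011' → no match
B. '011' → no match
C. '00111111' → match
D. '10011101' → no match
E. '01' → no match
F. '1101' → no match

C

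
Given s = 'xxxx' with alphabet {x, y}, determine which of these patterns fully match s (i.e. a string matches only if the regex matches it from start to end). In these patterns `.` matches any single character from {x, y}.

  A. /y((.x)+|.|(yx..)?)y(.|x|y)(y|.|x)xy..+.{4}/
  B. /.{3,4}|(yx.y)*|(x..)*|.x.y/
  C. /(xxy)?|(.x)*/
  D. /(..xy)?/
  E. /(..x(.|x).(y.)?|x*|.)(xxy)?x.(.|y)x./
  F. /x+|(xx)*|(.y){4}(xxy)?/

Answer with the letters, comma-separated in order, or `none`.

A → no match — must start with 'y'
B → match
C → match
D → no match
E → no match
F → match

B, C, F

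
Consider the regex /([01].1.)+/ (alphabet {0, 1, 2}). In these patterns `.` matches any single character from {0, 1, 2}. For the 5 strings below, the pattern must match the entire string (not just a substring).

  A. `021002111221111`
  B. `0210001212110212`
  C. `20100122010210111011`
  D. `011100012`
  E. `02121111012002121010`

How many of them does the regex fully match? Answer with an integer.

A → no match
B → match
C → no match
D. `011100012` → no match
E → no match
Total matched: 1

1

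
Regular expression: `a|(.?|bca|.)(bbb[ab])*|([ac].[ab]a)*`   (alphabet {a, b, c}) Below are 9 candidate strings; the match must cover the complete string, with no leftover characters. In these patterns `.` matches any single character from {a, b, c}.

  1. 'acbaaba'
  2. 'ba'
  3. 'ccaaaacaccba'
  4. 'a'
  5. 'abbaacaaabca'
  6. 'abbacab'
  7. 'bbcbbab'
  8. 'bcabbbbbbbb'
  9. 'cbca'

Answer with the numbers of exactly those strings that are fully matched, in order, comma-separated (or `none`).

1. 'acbaaba' → no match
2. 'ba' → no match
3. 'ccaaaacaccba' → no match
4. 'a' → match
5. 'abbaacaaabca' → no match
6. 'abbacab' → no match
7. 'bbcbbab' → no match
8. 'bcabbbbbbbb' → match
9. 'cbca' → no match

4, 8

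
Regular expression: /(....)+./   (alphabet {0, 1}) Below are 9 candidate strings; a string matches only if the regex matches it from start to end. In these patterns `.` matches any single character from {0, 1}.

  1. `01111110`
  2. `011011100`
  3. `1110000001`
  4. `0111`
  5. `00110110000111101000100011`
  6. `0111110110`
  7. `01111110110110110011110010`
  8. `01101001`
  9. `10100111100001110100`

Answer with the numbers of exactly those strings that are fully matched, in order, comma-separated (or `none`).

2

1. `01111110` → no match
2. `011011100` → match
3. `1110000001` → no match
4. `0111` → no match
5 → no match
6. `0111110110` → no match
7 → no match
8. `01101001` → no match
9 → no match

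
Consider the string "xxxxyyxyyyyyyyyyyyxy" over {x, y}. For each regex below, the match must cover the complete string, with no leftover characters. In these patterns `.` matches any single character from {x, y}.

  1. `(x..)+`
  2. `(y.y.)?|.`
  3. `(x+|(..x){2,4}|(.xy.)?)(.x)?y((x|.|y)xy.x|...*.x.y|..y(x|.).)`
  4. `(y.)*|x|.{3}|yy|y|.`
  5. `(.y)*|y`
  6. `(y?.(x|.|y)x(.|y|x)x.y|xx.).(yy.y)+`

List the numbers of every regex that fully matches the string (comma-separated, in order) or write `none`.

1 → no match
2 → no match
3 → no match
4 → no match
5 → no match
6 → match

6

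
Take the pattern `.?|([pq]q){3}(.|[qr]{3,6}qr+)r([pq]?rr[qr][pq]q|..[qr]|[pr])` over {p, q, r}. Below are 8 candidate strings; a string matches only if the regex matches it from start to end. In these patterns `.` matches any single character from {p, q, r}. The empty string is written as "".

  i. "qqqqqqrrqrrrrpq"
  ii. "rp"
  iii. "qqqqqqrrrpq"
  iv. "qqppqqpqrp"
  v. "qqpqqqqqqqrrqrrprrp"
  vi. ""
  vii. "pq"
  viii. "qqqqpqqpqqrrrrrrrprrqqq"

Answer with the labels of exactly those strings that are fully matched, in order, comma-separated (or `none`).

iii, vi

i → no match
ii. "rp" → no match
iii. "qqqqqqrrrpq" → match
iv. "qqppqqpqrp" → no match
v → no match
vi. "" → match
vii. "pq" → no match
viii → no match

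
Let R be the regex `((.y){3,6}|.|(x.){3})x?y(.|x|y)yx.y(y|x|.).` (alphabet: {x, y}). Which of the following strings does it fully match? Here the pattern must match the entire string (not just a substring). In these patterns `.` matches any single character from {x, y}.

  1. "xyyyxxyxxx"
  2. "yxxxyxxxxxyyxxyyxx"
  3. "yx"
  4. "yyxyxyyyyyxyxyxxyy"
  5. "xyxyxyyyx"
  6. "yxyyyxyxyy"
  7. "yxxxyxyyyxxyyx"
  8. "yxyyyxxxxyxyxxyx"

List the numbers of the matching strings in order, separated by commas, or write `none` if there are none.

5

1 → no match
2 → no match
3 → no match
4 → no match
5 → match
6 → no match
7 → no match
8 → no match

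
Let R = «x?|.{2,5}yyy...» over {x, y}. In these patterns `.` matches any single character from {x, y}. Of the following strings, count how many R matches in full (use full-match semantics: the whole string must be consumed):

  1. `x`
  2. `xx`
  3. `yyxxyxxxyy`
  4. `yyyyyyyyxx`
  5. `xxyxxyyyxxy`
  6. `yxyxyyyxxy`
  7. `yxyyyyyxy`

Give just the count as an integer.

5

1 → match
2 → no match
3 → no match
4 → match
5 → match
6 → match
7 → match
Total matched: 5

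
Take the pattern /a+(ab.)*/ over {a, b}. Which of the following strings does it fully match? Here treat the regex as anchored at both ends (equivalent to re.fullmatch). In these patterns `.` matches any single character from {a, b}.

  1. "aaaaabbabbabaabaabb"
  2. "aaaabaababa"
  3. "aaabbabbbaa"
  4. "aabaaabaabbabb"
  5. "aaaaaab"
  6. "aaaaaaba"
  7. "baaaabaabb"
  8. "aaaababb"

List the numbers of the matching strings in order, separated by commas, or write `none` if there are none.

1, 6

1 → match
2 → no match
3 → no match
4 → no match
5 → no match
6 → match
7 → no match — must start with "a"
8 → no match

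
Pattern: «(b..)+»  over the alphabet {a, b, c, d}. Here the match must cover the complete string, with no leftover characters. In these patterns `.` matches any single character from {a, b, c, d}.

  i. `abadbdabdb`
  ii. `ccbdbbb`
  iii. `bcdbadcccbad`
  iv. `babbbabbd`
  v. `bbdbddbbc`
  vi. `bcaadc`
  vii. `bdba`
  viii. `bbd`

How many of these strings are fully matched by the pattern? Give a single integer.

i → no match — must start with `b`
ii → no match — must start with `b`
iii → no match
iv → match
v → match
vi → no match
vii → no match
viii → match
Total matched: 3

3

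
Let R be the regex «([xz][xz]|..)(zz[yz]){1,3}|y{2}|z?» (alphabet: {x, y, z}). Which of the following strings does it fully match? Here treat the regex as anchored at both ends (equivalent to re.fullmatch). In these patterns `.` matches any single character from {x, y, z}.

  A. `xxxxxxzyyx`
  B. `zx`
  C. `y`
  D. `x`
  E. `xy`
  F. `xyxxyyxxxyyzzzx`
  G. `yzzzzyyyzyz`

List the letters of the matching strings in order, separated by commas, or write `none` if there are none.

none

A → no match
B → no match
C → no match
D → no match
E → no match
F → no match
G → no match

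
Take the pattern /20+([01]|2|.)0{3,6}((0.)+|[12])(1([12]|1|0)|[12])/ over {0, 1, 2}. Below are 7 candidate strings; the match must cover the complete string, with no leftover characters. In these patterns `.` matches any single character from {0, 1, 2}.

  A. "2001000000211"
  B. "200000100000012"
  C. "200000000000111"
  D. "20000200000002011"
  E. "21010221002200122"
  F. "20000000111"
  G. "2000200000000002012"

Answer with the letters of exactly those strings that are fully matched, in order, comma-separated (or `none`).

A → match
B → match
C → match
D → match
E → no match — must start with "20"
F → match
G → match

A, B, C, D, F, G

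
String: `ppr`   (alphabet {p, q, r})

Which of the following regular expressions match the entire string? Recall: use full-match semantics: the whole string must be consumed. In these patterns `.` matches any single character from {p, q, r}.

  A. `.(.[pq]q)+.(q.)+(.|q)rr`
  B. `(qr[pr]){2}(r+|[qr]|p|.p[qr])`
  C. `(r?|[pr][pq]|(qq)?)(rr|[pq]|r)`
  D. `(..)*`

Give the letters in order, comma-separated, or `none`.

A → no match — must end with `rr`
B → no match — must start with `qr`
C → match
D → no match

C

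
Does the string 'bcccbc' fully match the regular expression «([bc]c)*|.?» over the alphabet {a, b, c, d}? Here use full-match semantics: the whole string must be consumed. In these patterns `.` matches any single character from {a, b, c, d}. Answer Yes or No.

Yes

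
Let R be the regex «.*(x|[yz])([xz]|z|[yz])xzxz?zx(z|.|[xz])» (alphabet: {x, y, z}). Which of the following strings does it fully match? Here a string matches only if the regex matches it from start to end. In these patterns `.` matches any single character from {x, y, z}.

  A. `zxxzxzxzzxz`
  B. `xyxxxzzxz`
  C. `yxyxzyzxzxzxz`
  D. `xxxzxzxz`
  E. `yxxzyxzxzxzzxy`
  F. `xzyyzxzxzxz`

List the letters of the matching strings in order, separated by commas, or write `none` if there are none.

A, C, D, E, F

A → match
B → no match
C → match
D → match
E → match
F → match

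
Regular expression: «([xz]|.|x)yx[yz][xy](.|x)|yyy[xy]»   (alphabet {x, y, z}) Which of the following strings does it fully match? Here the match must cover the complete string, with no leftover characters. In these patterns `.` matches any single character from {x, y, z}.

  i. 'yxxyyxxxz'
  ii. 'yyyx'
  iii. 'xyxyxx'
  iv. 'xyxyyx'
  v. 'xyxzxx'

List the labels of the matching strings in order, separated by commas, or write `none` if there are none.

i → no match
ii → match
iii → match
iv → match
v → match

ii, iii, iv, v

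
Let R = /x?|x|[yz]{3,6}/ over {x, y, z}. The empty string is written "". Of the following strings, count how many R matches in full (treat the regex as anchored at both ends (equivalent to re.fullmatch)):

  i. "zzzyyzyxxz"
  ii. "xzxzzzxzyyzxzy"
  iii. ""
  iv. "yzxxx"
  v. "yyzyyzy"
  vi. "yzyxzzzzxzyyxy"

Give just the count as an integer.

1

i → no match
ii → no match
iii → match
iv → no match
v → no match
vi → no match
Total matched: 1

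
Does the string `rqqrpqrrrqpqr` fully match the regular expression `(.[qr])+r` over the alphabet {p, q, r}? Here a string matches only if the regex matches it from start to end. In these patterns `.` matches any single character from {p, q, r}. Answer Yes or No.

Yes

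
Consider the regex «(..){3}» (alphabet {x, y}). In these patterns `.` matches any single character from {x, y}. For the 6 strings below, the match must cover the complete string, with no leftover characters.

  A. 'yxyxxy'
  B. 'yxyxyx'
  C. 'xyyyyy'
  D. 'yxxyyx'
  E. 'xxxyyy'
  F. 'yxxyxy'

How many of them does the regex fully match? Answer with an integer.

A. 'yxyxxy' → match
B. 'yxyxyx' → match
C. 'xyyyyy' → match
D. 'yxxyyx' → match
E. 'xxxyyy' → match
F. 'yxxyxy' → match
Total matched: 6

6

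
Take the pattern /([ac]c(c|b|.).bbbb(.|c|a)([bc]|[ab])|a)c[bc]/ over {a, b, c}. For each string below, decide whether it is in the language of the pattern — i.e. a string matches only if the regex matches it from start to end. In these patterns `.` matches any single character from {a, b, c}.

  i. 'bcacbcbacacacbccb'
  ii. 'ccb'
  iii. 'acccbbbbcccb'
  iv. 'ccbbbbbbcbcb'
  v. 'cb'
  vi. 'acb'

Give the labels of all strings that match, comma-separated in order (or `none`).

iii, iv, vi

i → no match
ii. 'ccb' → no match
iii. 'acccbbbbcccb' → match
iv. 'ccbbbbbbcbcb' → match
v. 'cb' → no match
vi. 'acb' → match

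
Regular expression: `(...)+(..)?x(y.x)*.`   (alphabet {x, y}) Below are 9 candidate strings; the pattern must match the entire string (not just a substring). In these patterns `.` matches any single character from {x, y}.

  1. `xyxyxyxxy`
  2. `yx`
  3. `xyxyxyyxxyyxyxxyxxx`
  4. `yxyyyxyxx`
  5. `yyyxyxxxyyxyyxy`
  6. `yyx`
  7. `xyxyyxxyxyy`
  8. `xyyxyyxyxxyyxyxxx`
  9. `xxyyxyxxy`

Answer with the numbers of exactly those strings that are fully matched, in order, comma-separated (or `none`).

1 → no match
2 → no match
3 → match
4 → no match
5 → no match
6 → no match
7 → no match
8 → match
9 → no match

3, 8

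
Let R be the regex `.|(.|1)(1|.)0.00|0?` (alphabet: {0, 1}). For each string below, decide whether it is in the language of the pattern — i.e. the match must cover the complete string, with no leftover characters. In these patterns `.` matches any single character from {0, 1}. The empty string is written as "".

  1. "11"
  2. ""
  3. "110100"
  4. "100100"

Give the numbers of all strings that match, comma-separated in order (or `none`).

1. "11" → no match
2. "" → match
3. "110100" → match
4. "100100" → match

2, 3, 4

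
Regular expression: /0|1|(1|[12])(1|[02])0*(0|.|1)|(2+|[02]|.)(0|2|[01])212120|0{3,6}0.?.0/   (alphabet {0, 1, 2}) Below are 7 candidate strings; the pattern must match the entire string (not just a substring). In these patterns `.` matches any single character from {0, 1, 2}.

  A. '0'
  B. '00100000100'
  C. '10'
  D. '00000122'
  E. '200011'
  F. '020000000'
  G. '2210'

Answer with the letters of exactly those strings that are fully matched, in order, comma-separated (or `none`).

A → match
B → no match
C → no match
D → no match
E → no match
F → no match
G → no match

A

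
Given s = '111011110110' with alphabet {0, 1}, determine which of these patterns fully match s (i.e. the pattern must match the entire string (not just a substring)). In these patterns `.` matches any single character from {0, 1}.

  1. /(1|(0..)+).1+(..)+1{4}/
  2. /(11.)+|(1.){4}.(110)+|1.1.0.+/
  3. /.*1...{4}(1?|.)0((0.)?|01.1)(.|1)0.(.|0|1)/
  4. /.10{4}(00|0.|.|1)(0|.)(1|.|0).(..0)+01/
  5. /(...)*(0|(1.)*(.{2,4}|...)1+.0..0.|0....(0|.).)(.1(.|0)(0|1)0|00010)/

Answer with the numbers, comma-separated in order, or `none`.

2

1 → no match — must end with '1'
2 → match
3 → no match
4 → no match — must end with '001'
5 → no match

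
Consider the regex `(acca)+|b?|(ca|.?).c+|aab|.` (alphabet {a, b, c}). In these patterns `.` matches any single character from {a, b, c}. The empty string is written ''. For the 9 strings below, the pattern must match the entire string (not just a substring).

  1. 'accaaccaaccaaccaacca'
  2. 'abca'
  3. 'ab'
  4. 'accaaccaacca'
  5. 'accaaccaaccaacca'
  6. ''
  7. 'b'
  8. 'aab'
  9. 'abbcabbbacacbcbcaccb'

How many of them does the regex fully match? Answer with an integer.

1 → match
2 → no match
3 → no match
4 → match
5 → match
6 → match
7 → match
8 → match
9 → no match
Total matched: 6

6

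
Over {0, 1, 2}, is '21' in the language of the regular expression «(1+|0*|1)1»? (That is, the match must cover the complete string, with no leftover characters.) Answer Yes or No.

No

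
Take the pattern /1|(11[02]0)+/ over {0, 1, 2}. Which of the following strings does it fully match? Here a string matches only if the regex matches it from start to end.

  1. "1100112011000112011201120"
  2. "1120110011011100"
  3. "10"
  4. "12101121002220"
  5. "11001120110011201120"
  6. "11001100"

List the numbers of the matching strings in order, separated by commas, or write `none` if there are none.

5, 6

1 → no match
2 → no match
3. "10" → no match
4 → no match
5 → match
6. "11001100" → match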